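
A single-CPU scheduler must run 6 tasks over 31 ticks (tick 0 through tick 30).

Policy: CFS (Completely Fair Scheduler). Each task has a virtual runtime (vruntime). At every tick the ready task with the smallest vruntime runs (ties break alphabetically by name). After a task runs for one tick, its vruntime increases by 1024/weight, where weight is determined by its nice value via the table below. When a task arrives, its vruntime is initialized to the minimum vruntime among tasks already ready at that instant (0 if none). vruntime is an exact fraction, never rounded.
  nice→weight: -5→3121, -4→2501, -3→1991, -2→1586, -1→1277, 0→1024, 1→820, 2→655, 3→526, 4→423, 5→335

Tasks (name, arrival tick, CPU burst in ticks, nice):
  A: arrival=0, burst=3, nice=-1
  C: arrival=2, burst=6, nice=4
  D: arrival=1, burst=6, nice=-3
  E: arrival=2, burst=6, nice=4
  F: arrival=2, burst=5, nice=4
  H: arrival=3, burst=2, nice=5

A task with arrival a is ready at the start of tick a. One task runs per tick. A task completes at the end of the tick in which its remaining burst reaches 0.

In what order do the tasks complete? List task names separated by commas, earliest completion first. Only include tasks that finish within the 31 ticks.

t=0: vr[A=0] → run A
t=1: vr[A=1024/1277 D=1024/1277] → run A
t=2: vr[A=2048/1277 C=1024/1277 D=1024/1277 E=1024/1277 F=1024/1277] → run C
t=3: vr[A=2048/1277 C=1740800/540171 D=1024/1277 E=1024/1277 F=1024/1277 H=1024/1277] → run D
t=4: vr[A=2048/1277 C=1740800/540171 D=3346432/2542507 E=1024/1277 F=1024/1277 H=1024/1277] → run E
t=5: vr[A=2048/1277 C=1740800/540171 D=3346432/2542507 E=1740800/540171 F=1024/1277 H=1024/1277] → run F
t=6: vr[A=2048/1277 C=1740800/540171 D=3346432/2542507 E=1740800/540171 F=1740800/540171 H=1024/1277] → run H
t=7: vr[A=2048/1277 C=1740800/540171 D=3346432/2542507 E=1740800/540171 F=1740800/540171 H=1650688/427795] → run D
t=8: vr[A=2048/1277 C=1740800/540171 D=4654080/2542507 E=1740800/540171 F=1740800/540171 H=1650688/427795] → run A
t=9: vr[C=1740800/540171 D=4654080/2542507 E=1740800/540171 F=1740800/540171 H=1650688/427795] → run D
t=10: vr[C=1740800/540171 D=5961728/2542507 E=1740800/540171 F=1740800/540171 H=1650688/427795] → run D
t=11: vr[C=1740800/540171 D=7269376/2542507 E=1740800/540171 F=1740800/540171 H=1650688/427795] → run D
t=12: vr[C=1740800/540171 D=8577024/2542507 E=1740800/540171 F=1740800/540171 H=1650688/427795] → run C
t=13: vr[C=3048448/540171 D=8577024/2542507 E=1740800/540171 F=1740800/540171 H=1650688/427795] → run E
t=14: vr[C=3048448/540171 D=8577024/2542507 E=3048448/540171 F=1740800/540171 H=1650688/427795] → run F
t=15: vr[C=3048448/540171 D=8577024/2542507 E=3048448/540171 F=3048448/540171 H=1650688/427795] → run D
t=16: vr[C=3048448/540171 E=3048448/540171 F=3048448/540171 H=1650688/427795] → run H
t=17: vr[C=3048448/540171 E=3048448/540171 F=3048448/540171] → run C
t=18: vr[C=1452032/180057 E=3048448/540171 F=3048448/540171] → run E
t=19: vr[C=1452032/180057 E=1452032/180057 F=3048448/540171] → run F
t=20: vr[C=1452032/180057 E=1452032/180057 F=1452032/180057] → run C
t=21: vr[C=5663744/540171 E=1452032/180057 F=1452032/180057] → run E
t=22: vr[C=5663744/540171 E=5663744/540171 F=1452032/180057] → run F
t=23: vr[C=5663744/540171 E=5663744/540171 F=5663744/540171] → run C
t=24: vr[C=6971392/540171 E=5663744/540171 F=5663744/540171] → run E
t=25: vr[C=6971392/540171 E=6971392/540171 F=5663744/540171] → run F
t=26: vr[C=6971392/540171 E=6971392/540171] → run C
t=27: vr[E=6971392/540171] → run E
t=28: (idle)
t=29: (idle)
t=30: (idle)

completion order = A, D, H, F, C, E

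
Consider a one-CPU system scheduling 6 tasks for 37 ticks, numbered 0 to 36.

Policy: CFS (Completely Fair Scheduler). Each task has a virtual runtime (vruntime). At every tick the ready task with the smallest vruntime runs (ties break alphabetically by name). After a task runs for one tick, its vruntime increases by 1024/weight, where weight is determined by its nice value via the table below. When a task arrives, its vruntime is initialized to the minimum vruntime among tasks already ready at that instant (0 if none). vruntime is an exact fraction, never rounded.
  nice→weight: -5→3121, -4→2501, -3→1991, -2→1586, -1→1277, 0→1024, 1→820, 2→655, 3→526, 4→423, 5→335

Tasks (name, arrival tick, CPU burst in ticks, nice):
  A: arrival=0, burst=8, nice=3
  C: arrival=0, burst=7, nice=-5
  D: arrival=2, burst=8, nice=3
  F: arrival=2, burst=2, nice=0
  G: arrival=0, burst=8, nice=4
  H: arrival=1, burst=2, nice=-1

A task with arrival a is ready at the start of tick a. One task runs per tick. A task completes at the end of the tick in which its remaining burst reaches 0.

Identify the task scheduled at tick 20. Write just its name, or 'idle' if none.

t=0: vr[A=0 C=0 G=0] → run A
t=1: vr[A=512/263 C=0 G=0 H=0] → run C
t=2: vr[A=512/263 C=1024/3121 D=0 F=0 G=0 H=0] → run D
t=3: vr[A=512/263 C=1024/3121 D=512/263 F=0 G=0 H=0] → run F
t=4: vr[A=512/263 C=1024/3121 D=512/263 F=1 G=0 H=0] → run G
t=5: vr[A=512/263 C=1024/3121 D=512/263 F=1 G=1024/423 H=0] → run H
t=6: vr[A=512/263 C=1024/3121 D=512/263 F=1 G=1024/423 H=1024/1277] → run C
t=7: vr[A=512/263 C=2048/3121 D=512/263 F=1 G=1024/423 H=1024/1277] → run C
t=8: vr[A=512/263 C=3072/3121 D=512/263 F=1 G=1024/423 H=1024/1277] → run H
t=9: vr[A=512/263 C=3072/3121 D=512/263 F=1 G=1024/423] → run C
t=10: vr[A=512/263 C=4096/3121 D=512/263 F=1 G=1024/423] → run F
t=11: vr[A=512/263 C=4096/3121 D=512/263 G=1024/423] → run C
t=12: vr[A=512/263 C=5120/3121 D=512/263 G=1024/423] → run C
t=13: vr[A=512/263 C=6144/3121 D=512/263 G=1024/423] → run A
t=14: vr[A=1024/263 C=6144/3121 D=512/263 G=1024/423] → run D
t=15: vr[A=1024/263 C=6144/3121 D=1024/263 G=1024/423] → run C
t=16: vr[A=1024/263 D=1024/263 G=1024/423] → run G
t=17: vr[A=1024/263 D=1024/263 G=2048/423] → run A
t=18: vr[A=1536/263 D=1024/263 G=2048/423] → run D
t=19: vr[A=1536/263 D=1536/263 G=2048/423] → run G
t=20: vr[A=1536/263 D=1536/263 G=1024/141] → run A
t=21: vr[A=2048/263 D=1536/263 G=1024/141] → run D
t=22: vr[A=2048/263 D=2048/263 G=1024/141] → run G
t=23: vr[A=2048/263 D=2048/263 G=4096/423] → run A
t=24: vr[A=2560/263 D=2048/263 G=4096/423] → run D
t=25: vr[A=2560/263 D=2560/263 G=4096/423] → run G
t=26: vr[A=2560/263 D=2560/263 G=5120/423] → run A
t=27: vr[A=3072/263 D=2560/263 G=5120/423] → run D
t=28: vr[A=3072/263 D=3072/263 G=5120/423] → run A
t=29: vr[A=3584/263 D=3072/263 G=5120/423] → run D
t=30: vr[A=3584/263 D=3584/263 G=5120/423] → run G
t=31: vr[A=3584/263 D=3584/263 G=2048/141] → run A
t=32: vr[D=3584/263 G=2048/141] → run D
t=33: vr[G=2048/141] → run G
t=34: vr[G=7168/423] → run G
t=35: (idle)
t=36: (idle)

running at tick 20 = A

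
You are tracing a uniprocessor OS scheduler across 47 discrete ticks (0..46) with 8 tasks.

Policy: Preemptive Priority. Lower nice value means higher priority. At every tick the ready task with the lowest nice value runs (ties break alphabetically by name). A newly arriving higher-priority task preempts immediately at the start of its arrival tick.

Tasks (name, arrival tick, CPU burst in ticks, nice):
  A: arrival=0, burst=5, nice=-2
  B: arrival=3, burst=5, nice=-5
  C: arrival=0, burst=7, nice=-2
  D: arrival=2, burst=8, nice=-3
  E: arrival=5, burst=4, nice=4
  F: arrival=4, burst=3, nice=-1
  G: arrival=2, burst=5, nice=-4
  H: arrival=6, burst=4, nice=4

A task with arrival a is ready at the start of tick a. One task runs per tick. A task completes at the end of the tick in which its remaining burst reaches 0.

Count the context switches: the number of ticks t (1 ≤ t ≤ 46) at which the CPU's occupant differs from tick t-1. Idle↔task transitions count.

t=0: ready={A,C} → run A
t=1: ready={A,C} → run A
t=2: ready={A,C,D,G} → run G
t=3: ready={A,B,C,D,G} → run B
t=4: ready={A,B,C,D,F,G} → run B
t=5: ready={A,B,C,D,E,F,G} → run B
t=6: ready={A,B,C,D,E,F,G,H} → run B
t=7: ready={A,B,C,D,E,F,G,H} → run B
t=8: ready={A,C,D,E,F,G,H} → run G
t=9: ready={A,C,D,E,F,G,H} → run G
t=10: ready={A,C,D,E,F,G,H} → run G
t=11: ready={A,C,D,E,F,G,H} → run G
t=12: ready={A,C,D,E,F,H} → run D
t=13: ready={A,C,D,E,F,H} → run D
t=14: ready={A,C,D,E,F,H} → run D
t=15: ready={A,C,D,E,F,H} → run D
t=16: ready={A,C,D,E,F,H} → run D
t=17: ready={A,C,D,E,F,H} → run D
t=18: ready={A,C,D,E,F,H} → run D
t=19: ready={A,C,D,E,F,H} → run D
t=20: ready={A,C,E,F,H} → run A
t=21: ready={A,C,E,F,H} → run A
t=22: ready={A,C,E,F,H} → run A
t=23: ready={C,E,F,H} → run C
t=24: ready={C,E,F,H} → run C
t=25: ready={C,E,F,H} → run C
t=26: ready={C,E,F,H} → run C
t=27: ready={C,E,F,H} → run C
t=28: ready={C,E,F,H} → run C
t=29: ready={C,E,F,H} → run C
t=30: ready={E,F,H} → run F
t=31: ready={E,F,H} → run F
t=32: ready={E,F,H} → run F
t=33: ready={E,H} → run E
t=34: ready={E,H} → run E
t=35: ready={E,H} → run E
t=36: ready={E,H} → run E
t=37: ready={H} → run H
t=38: ready={H} → run H
t=39: ready={H} → run H
t=40: ready={H} → run H
t=41: (idle)
t=42: (idle)
t=43: (idle)
t=44: (idle)
t=45: (idle)
t=46: (idle)

context switches = 10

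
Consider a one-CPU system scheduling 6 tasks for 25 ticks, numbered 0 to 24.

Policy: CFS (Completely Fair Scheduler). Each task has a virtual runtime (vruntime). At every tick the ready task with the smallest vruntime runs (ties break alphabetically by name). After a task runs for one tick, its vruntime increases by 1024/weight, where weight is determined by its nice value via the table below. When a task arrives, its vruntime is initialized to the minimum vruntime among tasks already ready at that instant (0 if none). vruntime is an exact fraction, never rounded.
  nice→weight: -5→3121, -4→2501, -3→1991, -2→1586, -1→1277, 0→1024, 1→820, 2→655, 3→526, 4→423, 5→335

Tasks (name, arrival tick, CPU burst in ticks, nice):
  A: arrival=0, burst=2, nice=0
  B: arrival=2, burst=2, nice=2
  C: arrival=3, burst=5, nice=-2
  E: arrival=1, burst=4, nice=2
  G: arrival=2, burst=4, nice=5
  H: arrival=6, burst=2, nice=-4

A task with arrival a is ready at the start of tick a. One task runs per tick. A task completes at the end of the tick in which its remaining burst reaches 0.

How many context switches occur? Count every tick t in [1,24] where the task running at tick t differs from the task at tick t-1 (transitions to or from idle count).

context switches = 14

t=0: vr[A=0] → run A
t=1: vr[A=1 E=1] → run A
t=2: vr[B=1 E=1 G=1] → run B
t=3: vr[B=1679/655 C=1 E=1 G=1] → run C
t=4: vr[B=1679/655 C=1305/793 E=1 G=1] → run E
t=5: vr[B=1679/655 C=1305/793 E=1679/655 G=1] → run G
t=6: vr[B=1679/655 C=1305/793 E=1679/655 G=1359/335 H=1305/793] → run C
t=7: vr[B=1679/655 C=1817/793 E=1679/655 G=1359/335 H=1305/793] → run H
t=8: vr[B=1679/655 C=1817/793 E=1679/655 G=1359/335 H=66817/32513] → run H
t=9: vr[B=1679/655 C=1817/793 E=1679/655 G=1359/335] → run C
t=10: vr[B=1679/655 C=2329/793 E=1679/655 G=1359/335] → run B
t=11: vr[C=2329/793 E=1679/655 G=1359/335] → run E
t=12: vr[C=2329/793 E=2703/655 G=1359/335] → run C
t=13: vr[C=2841/793 E=2703/655 G=1359/335] → run C
t=14: vr[E=2703/655 G=1359/335] → run G
t=15: vr[E=2703/655 G=2383/335] → run E
t=16: vr[E=3727/655 G=2383/335] → run E
t=17: vr[G=2383/335] → run G
t=18: vr[G=3407/335] → run G
t=19: (idle)
t=20: (idle)
t=21: (idle)
t=22: (idle)
t=23: (idle)
t=24: (idle)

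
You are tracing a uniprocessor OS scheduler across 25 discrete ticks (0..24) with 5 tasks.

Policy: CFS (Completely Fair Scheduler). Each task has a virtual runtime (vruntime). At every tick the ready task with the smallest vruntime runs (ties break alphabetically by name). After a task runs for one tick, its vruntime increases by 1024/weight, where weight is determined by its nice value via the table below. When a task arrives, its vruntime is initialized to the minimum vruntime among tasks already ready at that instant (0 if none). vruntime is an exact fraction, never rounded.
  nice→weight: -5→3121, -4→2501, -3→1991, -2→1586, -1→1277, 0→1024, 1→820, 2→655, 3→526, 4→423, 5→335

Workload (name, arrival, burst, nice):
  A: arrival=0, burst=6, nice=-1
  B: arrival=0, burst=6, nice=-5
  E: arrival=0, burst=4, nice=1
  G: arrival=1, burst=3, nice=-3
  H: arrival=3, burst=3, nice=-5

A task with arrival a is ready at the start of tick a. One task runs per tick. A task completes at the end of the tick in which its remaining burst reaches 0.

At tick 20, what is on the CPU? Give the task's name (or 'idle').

running at tick 20 = E

t=0: vr[A=0 B=0 E=0] → run A
t=1: vr[A=1024/1277 B=0 E=0 G=0] → run B
t=2: vr[A=1024/1277 B=1024/3121 E=0 G=0] → run E
t=3: vr[A=1024/1277 B=1024/3121 E=256/205 G=0 H=0] → run G
t=4: vr[A=1024/1277 B=1024/3121 E=256/205 G=1024/1991 H=0] → run H
t=5: vr[A=1024/1277 B=1024/3121 E=256/205 G=1024/1991 H=1024/3121] → run B
t=6: vr[A=1024/1277 B=2048/3121 E=256/205 G=1024/1991 H=1024/3121] → run H
t=7: vr[A=1024/1277 B=2048/3121 E=256/205 G=1024/1991 H=2048/3121] → run G
t=8: vr[A=1024/1277 B=2048/3121 E=256/205 G=2048/1991 H=2048/3121] → run B
t=9: vr[A=1024/1277 B=3072/3121 E=256/205 G=2048/1991 H=2048/3121] → run H
t=10: vr[A=1024/1277 B=3072/3121 E=256/205 G=2048/1991] → run A
t=11: vr[A=2048/1277 B=3072/3121 E=256/205 G=2048/1991] → run B
t=12: vr[A=2048/1277 B=4096/3121 E=256/205 G=2048/1991] → run G
t=13: vr[A=2048/1277 B=4096/3121 E=256/205] → run E
t=14: vr[A=2048/1277 B=4096/3121 E=512/205] → run B
t=15: vr[A=2048/1277 B=5120/3121 E=512/205] → run A
t=16: vr[A=3072/1277 B=5120/3121 E=512/205] → run B
t=17: vr[A=3072/1277 E=512/205] → run A
t=18: vr[A=4096/1277 E=512/205] → run E
t=19: vr[A=4096/1277 E=768/205] → run A
t=20: vr[A=5120/1277 E=768/205] → run E
t=21: vr[A=5120/1277] → run A
t=22: (idle)
t=23: (idle)
t=24: (idle)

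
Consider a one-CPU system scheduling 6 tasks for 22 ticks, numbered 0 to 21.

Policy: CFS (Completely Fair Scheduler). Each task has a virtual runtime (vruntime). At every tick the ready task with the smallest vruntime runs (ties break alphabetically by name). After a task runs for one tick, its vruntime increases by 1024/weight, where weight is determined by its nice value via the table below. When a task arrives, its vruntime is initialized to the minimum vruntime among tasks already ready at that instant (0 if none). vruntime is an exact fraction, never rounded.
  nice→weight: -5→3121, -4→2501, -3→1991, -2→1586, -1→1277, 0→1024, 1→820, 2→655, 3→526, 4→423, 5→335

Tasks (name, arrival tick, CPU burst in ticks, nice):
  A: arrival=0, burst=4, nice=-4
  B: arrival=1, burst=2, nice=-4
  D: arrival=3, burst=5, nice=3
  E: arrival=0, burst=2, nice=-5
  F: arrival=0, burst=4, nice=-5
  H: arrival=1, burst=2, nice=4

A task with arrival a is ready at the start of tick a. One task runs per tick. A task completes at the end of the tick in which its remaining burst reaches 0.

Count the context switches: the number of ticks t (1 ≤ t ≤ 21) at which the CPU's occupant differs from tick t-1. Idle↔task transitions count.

t=0: vr[A=0 E=0 F=0] → run A
t=1: vr[A=1024/2501 B=0 E=0 F=0 H=0] → run B
t=2: vr[A=1024/2501 B=1024/2501 E=0 F=0 H=0] → run E
t=3: vr[A=1024/2501 B=1024/2501 D=0 E=1024/3121 F=0 H=0] → run D
t=4: vr[A=1024/2501 B=1024/2501 D=512/263 E=1024/3121 F=0 H=0] → run F
t=5: vr[A=1024/2501 B=1024/2501 D=512/263 E=1024/3121 F=1024/3121 H=0] → run H
t=6: vr[A=1024/2501 B=1024/2501 D=512/263 E=1024/3121 F=1024/3121 H=1024/423] → run E
t=7: vr[A=1024/2501 B=1024/2501 D=512/263 F=1024/3121 H=1024/423] → run F
t=8: vr[A=1024/2501 B=1024/2501 D=512/263 F=2048/3121 H=1024/423] → run A
t=9: vr[A=2048/2501 B=1024/2501 D=512/263 F=2048/3121 H=1024/423] → run B
t=10: vr[A=2048/2501 D=512/263 F=2048/3121 H=1024/423] → run F
t=11: vr[A=2048/2501 D=512/263 F=3072/3121 H=1024/423] → run A
t=12: vr[A=3072/2501 D=512/263 F=3072/3121 H=1024/423] → run F
t=13: vr[A=3072/2501 D=512/263 H=1024/423] → run A
t=14: vr[D=512/263 H=1024/423] → run D
t=15: vr[D=1024/263 H=1024/423] → run H
t=16: vr[D=1024/263] → run D
t=17: vr[D=1536/263] → run D
t=18: vr[D=2048/263] → run D
t=19: (idle)
t=20: (idle)
t=21: (idle)

context switches = 17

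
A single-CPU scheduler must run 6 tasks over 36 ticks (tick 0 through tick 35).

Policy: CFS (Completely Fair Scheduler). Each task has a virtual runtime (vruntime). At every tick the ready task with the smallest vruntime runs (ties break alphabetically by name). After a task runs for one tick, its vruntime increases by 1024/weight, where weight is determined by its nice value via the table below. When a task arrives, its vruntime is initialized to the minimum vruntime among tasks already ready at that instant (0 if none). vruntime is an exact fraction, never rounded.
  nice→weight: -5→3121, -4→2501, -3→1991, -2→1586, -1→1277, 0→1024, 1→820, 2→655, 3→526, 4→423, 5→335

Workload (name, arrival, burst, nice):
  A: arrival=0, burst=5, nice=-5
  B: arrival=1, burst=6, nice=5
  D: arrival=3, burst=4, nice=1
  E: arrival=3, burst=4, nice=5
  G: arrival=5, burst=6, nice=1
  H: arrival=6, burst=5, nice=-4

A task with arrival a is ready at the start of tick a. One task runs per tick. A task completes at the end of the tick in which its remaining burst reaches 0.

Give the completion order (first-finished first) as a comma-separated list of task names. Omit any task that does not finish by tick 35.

t=0: vr[A=0] → run A
t=1: vr[A=1024/3121 B=1024/3121] → run A
t=2: vr[A=2048/3121 B=1024/3121] → run B
t=3: vr[A=2048/3121 B=3538944/1045535 D=2048/3121 E=2048/3121] → run A
t=4: vr[A=3072/3121 B=3538944/1045535 D=2048/3121 E=2048/3121] → run D
t=5: vr[A=3072/3121 B=3538944/1045535 D=1218816/639805 E=2048/3121 G=2048/3121] → run E
t=6: vr[A=3072/3121 B=3538944/1045535 D=1218816/639805 E=3881984/1045535 G=2048/3121 H=2048/3121] → run G
t=7: vr[A=3072/3121 B=3538944/1045535 D=1218816/639805 E=3881984/1045535 G=1218816/639805 H=2048/3121] → run H
t=8: vr[A=3072/3121 B=3538944/1045535 D=1218816/639805 E=3881984/1045535 G=1218816/639805 H=8317952/7805621] → run A
t=9: vr[A=4096/3121 B=3538944/1045535 D=1218816/639805 E=3881984/1045535 G=1218816/639805 H=8317952/7805621] → run H
t=10: vr[A=4096/3121 B=3538944/1045535 D=1218816/639805 E=3881984/1045535 G=1218816/639805 H=11513856/7805621] → run A
t=11: vr[B=3538944/1045535 D=1218816/639805 E=3881984/1045535 G=1218816/639805 H=11513856/7805621] → run H
t=12: vr[B=3538944/1045535 D=1218816/639805 E=3881984/1045535 G=1218816/639805 H=14709760/7805621] → run H
t=13: vr[B=3538944/1045535 D=1218816/639805 E=3881984/1045535 G=1218816/639805 H=17905664/7805621] → run D
t=14: vr[B=3538944/1045535 D=2017792/639805 E=3881984/1045535 G=1218816/639805 H=17905664/7805621] → run G
t=15: vr[B=3538944/1045535 D=2017792/639805 E=3881984/1045535 G=2017792/639805 H=17905664/7805621] → run H
t=16: vr[B=3538944/1045535 D=2017792/639805 E=3881984/1045535 G=2017792/639805] → run D
t=17: vr[B=3538944/1045535 D=2816768/639805 E=3881984/1045535 G=2017792/639805] → run G
t=18: vr[B=3538944/1045535 D=2816768/639805 E=3881984/1045535 G=2816768/639805] → run B
t=19: vr[B=6734848/1045535 D=2816768/639805 E=3881984/1045535 G=2816768/639805] → run E
t=20: vr[B=6734848/1045535 D=2816768/639805 E=7077888/1045535 G=2816768/639805] → run D
t=21: vr[B=6734848/1045535 E=7077888/1045535 G=2816768/639805] → run G
t=22: vr[B=6734848/1045535 E=7077888/1045535 G=3615744/639805] → run G
t=23: vr[B=6734848/1045535 E=7077888/1045535 G=882944/127961] → run B
t=24: vr[B=9930752/1045535 E=7077888/1045535 G=882944/127961] → run E
t=25: vr[B=9930752/1045535 E=10273792/1045535 G=882944/127961] → run G
t=26: vr[B=9930752/1045535 E=10273792/1045535] → run B
t=27: vr[B=13126656/1045535 E=10273792/1045535] → run E
t=28: vr[B=13126656/1045535] → run B
t=29: vr[B=3264512/209107] → run B
t=30: (idle)
t=31: (idle)
t=32: (idle)
t=33: (idle)
t=34: (idle)
t=35: (idle)

completion order = A, H, D, G, E, B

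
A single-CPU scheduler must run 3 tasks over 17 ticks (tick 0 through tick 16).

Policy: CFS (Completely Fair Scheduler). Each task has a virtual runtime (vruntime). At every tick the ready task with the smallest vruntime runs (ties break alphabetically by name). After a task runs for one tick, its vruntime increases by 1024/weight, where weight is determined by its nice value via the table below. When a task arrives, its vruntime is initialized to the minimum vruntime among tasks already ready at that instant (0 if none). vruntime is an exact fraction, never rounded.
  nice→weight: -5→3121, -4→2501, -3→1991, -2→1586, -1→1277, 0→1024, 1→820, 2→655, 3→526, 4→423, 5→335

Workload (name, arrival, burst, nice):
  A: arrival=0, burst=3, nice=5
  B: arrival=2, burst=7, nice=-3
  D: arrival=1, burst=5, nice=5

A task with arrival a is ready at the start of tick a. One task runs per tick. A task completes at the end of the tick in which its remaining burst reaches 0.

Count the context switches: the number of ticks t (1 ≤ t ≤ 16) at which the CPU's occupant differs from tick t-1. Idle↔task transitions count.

context switches = 8

t=0: vr[A=0] → run A
t=1: vr[A=1024/335 D=1024/335] → run A
t=2: vr[A=2048/335 B=1024/335 D=1024/335] → run B
t=3: vr[A=2048/335 B=2381824/666985 D=1024/335] → run D
t=4: vr[A=2048/335 B=2381824/666985 D=2048/335] → run B
t=5: vr[A=2048/335 B=2724864/666985 D=2048/335] → run B
t=6: vr[A=2048/335 B=3067904/666985 D=2048/335] → run B
t=7: vr[A=2048/335 B=3410944/666985 D=2048/335] → run B
t=8: vr[A=2048/335 B=3753984/666985 D=2048/335] → run B
t=9: vr[A=2048/335 B=4097024/666985 D=2048/335] → run A
t=10: vr[B=4097024/666985 D=2048/335] → run D
t=11: vr[B=4097024/666985 D=3072/335] → run B
t=12: vr[D=3072/335] → run D
t=13: vr[D=4096/335] → run D
t=14: vr[D=1024/67] → run D
t=15: (idle)
t=16: (idle)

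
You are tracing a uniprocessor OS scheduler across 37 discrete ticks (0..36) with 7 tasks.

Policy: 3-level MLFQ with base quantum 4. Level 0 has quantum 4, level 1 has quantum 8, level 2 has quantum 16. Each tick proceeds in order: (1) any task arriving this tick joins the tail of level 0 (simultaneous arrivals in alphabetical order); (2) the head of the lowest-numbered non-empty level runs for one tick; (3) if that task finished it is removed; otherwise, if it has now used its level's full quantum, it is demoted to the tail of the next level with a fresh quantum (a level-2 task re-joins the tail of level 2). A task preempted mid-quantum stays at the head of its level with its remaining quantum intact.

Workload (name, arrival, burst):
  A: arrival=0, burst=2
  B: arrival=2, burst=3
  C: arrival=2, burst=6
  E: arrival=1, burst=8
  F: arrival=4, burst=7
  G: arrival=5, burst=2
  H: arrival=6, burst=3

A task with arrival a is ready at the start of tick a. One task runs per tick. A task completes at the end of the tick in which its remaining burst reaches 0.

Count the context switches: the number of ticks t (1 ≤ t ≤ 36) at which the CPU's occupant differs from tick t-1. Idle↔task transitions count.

t=0: L0/L1/L2 = A/-/- → run A
t=1: L0/L1/L2 = AE/-/- → run A
t=2: L0/L1/L2 = EBC/-/- → run E
t=3: L0/L1/L2 = EBC/-/- → run E
t=4: L0/L1/L2 = EBCF/-/- → run E
t=5: L0/L1/L2 = EBCFG/-/- → run E
t=6: L0/L1/L2 = BCFGH/E/- → run B
t=7: L0/L1/L2 = BCFGH/E/- → run B
t=8: L0/L1/L2 = BCFGH/E/- → run B
t=9: L0/L1/L2 = CFGH/E/- → run C
t=10: L0/L1/L2 = CFGH/E/- → run C
t=11: L0/L1/L2 = CFGH/E/- → run C
t=12: L0/L1/L2 = CFGH/E/- → run C
t=13: L0/L1/L2 = FGH/EC/- → run F
t=14: L0/L1/L2 = FGH/EC/- → run F
t=15: L0/L1/L2 = FGH/EC/- → run F
t=16: L0/L1/L2 = FGH/EC/- → run F
t=17: L0/L1/L2 = GH/ECF/- → run G
t=18: L0/L1/L2 = GH/ECF/- → run G
t=19: L0/L1/L2 = H/ECF/- → run H
t=20: L0/L1/L2 = H/ECF/- → run H
t=21: L0/L1/L2 = H/ECF/- → run H
t=22: L0/L1/L2 = -/ECF/- → run E
t=23: L0/L1/L2 = -/ECF/- → run E
t=24: L0/L1/L2 = -/ECF/- → run E
t=25: L0/L1/L2 = -/ECF/- → run E
t=26: L0/L1/L2 = -/CF/- → run C
t=27: L0/L1/L2 = -/CF/- → run C
t=28: L0/L1/L2 = -/F/- → run F
t=29: L0/L1/L2 = -/F/- → run F
t=30: L0/L1/L2 = -/F/- → run F
t=31: (idle)
t=32: (idle)
t=33: (idle)
t=34: (idle)
t=35: (idle)
t=36: (idle)

context switches = 10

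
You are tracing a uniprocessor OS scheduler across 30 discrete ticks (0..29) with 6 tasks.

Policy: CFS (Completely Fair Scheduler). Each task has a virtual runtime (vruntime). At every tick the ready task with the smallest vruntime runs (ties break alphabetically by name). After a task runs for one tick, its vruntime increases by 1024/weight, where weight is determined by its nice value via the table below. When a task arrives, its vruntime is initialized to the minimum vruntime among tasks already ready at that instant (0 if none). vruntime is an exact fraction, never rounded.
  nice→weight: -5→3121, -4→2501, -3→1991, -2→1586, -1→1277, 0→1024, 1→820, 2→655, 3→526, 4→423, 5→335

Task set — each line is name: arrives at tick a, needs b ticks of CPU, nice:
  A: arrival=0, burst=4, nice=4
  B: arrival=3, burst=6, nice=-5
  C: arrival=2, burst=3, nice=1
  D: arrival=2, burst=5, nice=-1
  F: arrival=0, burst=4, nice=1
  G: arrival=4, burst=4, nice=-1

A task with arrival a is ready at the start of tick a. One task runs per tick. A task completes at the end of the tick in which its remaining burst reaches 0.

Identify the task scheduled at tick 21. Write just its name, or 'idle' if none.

running at tick 21 = C

t=0: vr[A=0 F=0] → run A
t=1: vr[A=1024/423 F=0] → run F
t=2: vr[A=1024/423 C=256/205 D=256/205 F=256/205] → run C
t=3: vr[A=1024/423 B=256/205 C=512/205 D=256/205 F=256/205] → run B
t=4: vr[A=1024/423 B=1008896/639805 C=512/205 D=256/205 F=256/205 G=256/205] → run D
t=5: vr[A=1024/423 B=1008896/639805 C=512/205 D=536832/261785 F=256/205 G=256/205] → run F
t=6: vr[A=1024/423 B=1008896/639805 C=512/205 D=536832/261785 F=512/205 G=256/205] → run G
t=7: vr[A=1024/423 B=1008896/639805 C=512/205 D=536832/261785 F=512/205 G=536832/261785] → run B
t=8: vr[A=1024/423 B=1218816/639805 C=512/205 D=536832/261785 F=512/205 G=536832/261785] → run B
t=9: vr[A=1024/423 B=1428736/639805 C=512/205 D=536832/261785 F=512/205 G=536832/261785] → run D
t=10: vr[A=1024/423 B=1428736/639805 C=512/205 D=746752/261785 F=512/205 G=536832/261785] → run G
t=11: vr[A=1024/423 B=1428736/639805 C=512/205 D=746752/261785 F=512/205 G=746752/261785] → run B
t=12: vr[A=1024/423 B=1638656/639805 C=512/205 D=746752/261785 F=512/205 G=746752/261785] → run A
t=13: vr[A=2048/423 B=1638656/639805 C=512/205 D=746752/261785 F=512/205 G=746752/261785] → run C
t=14: vr[A=2048/423 B=1638656/639805 C=768/205 D=746752/261785 F=512/205 G=746752/261785] → run F
t=15: vr[A=2048/423 B=1638656/639805 C=768/205 D=746752/261785 F=768/205 G=746752/261785] → run B
t=16: vr[A=2048/423 B=1848576/639805 C=768/205 D=746752/261785 F=768/205 G=746752/261785] → run D
t=17: vr[A=2048/423 B=1848576/639805 C=768/205 D=956672/261785 F=768/205 G=746752/261785] → run G
t=18: vr[A=2048/423 B=1848576/639805 C=768/205 D=956672/261785 F=768/205 G=956672/261785] → run B
t=19: vr[A=2048/423 C=768/205 D=956672/261785 F=768/205 G=956672/261785] → run D
t=20: vr[A=2048/423 C=768/205 D=1166592/261785 F=768/205 G=956672/261785] → run G
t=21: vr[A=2048/423 C=768/205 D=1166592/261785 F=768/205] → run C
t=22: vr[A=2048/423 D=1166592/261785 F=768/205] → run F
t=23: vr[A=2048/423 D=1166592/261785] → run D
t=24: vr[A=2048/423] → run A
t=25: vr[A=1024/141] → run A
t=26: (idle)
t=27: (idle)
t=28: (idle)
t=29: (idle)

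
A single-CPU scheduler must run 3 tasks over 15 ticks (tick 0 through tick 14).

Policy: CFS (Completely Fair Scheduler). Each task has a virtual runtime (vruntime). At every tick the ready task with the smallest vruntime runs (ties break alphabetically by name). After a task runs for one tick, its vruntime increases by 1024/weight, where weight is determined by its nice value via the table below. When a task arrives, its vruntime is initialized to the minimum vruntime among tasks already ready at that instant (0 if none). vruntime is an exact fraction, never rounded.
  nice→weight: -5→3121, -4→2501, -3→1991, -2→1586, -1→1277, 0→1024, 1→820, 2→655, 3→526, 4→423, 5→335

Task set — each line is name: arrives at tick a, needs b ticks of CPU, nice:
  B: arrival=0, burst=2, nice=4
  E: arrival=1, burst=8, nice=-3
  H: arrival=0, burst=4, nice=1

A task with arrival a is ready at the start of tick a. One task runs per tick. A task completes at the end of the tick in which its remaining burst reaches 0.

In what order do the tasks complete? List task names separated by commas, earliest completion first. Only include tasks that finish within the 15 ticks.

t=0: vr[B=0 H=0] → run B
t=1: vr[B=1024/423 E=0 H=0] → run E
t=2: vr[B=1024/423 E=1024/1991 H=0] → run H
t=3: vr[B=1024/423 E=1024/1991 H=256/205] → run E
t=4: vr[B=1024/423 E=2048/1991 H=256/205] → run E
t=5: vr[B=1024/423 E=3072/1991 H=256/205] → run H
t=6: vr[B=1024/423 E=3072/1991 H=512/205] → run E
t=7: vr[B=1024/423 E=4096/1991 H=512/205] → run E
t=8: vr[B=1024/423 E=5120/1991 H=512/205] → run B
t=9: vr[E=5120/1991 H=512/205] → run H
t=10: vr[E=5120/1991 H=768/205] → run E
t=11: vr[E=6144/1991 H=768/205] → run E
t=12: vr[E=7168/1991 H=768/205] → run E
t=13: vr[H=768/205] → run H
t=14: (idle)

completion order = B, E, H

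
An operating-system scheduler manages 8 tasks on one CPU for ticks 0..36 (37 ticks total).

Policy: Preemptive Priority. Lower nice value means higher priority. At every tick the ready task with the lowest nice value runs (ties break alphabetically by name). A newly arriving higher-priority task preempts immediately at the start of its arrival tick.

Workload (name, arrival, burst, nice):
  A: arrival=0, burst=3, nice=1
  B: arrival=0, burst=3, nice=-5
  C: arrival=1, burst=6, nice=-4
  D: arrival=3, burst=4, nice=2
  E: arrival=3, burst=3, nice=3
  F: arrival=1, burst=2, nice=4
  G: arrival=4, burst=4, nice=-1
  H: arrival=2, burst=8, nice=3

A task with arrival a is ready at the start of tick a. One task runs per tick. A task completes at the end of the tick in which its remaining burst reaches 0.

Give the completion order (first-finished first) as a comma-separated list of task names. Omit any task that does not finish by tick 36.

t=0: ready={A,B} → run B
t=1: ready={A,B,C,F} → run B
t=2: ready={A,B,C,F,H} → run B
t=3: ready={A,C,D,E,F,H} → run C
t=4: ready={A,C,D,E,F,G,H} → run C
t=5: ready={A,C,D,E,F,G,H} → run C
t=6: ready={A,C,D,E,F,G,H} → run C
t=7: ready={A,C,D,E,F,G,H} → run C
t=8: ready={A,C,D,E,F,G,H} → run C
t=9: ready={A,D,E,F,G,H} → run G
t=10: ready={A,D,E,F,G,H} → run G
t=11: ready={A,D,E,F,G,H} → run G
t=12: ready={A,D,E,F,G,H} → run G
t=13: ready={A,D,E,F,H} → run A
t=14: ready={A,D,E,F,H} → run A
t=15: ready={A,D,E,F,H} → run A
t=16: ready={D,E,F,H} → run D
t=17: ready={D,E,F,H} → run D
t=18: ready={D,E,F,H} → run D
t=19: ready={D,E,F,H} → run D
t=20: ready={E,F,H} → run E
t=21: ready={E,F,H} → run E
t=22: ready={E,F,H} → run E
t=23: ready={F,H} → run H
t=24: ready={F,H} → run H
t=25: ready={F,H} → run H
t=26: ready={F,H} → run H
t=27: ready={F,H} → run H
t=28: ready={F,H} → run H
t=29: ready={F,H} → run H
t=30: ready={F,H} → run H
t=31: ready={F} → run F
t=32: ready={F} → run F
t=33: (idle)
t=34: (idle)
t=35: (idle)
t=36: (idle)

completion order = B, C, G, A, D, E, H, F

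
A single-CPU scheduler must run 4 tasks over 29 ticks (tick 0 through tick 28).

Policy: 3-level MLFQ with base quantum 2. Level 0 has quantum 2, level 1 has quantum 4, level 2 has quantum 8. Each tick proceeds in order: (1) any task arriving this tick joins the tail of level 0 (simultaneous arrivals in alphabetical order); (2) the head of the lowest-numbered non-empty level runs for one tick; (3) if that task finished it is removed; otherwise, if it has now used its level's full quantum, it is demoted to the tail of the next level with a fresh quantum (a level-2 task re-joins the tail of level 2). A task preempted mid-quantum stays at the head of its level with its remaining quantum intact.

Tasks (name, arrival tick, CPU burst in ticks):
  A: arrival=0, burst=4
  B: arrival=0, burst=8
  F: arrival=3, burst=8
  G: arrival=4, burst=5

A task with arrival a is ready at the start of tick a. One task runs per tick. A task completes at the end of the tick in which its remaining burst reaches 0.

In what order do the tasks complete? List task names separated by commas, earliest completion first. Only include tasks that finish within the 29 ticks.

completion order = A, G, B, F

t=0: L0/L1/L2 = AB/-/- → run A
t=1: L0/L1/L2 = AB/-/- → run A
t=2: L0/L1/L2 = B/A/- → run B
t=3: L0/L1/L2 = BF/A/- → run B
t=4: L0/L1/L2 = FG/AB/- → run F
t=5: L0/L1/L2 = FG/AB/- → run F
t=6: L0/L1/L2 = G/ABF/- → run G
t=7: L0/L1/L2 = G/ABF/- → run G
t=8: L0/L1/L2 = -/ABFG/- → run A
t=9: L0/L1/L2 = -/ABFG/- → run A
t=10: L0/L1/L2 = -/BFG/- → run B
t=11: L0/L1/L2 = -/BFG/- → run B
t=12: L0/L1/L2 = -/BFG/- → run B
t=13: L0/L1/L2 = -/BFG/- → run B
t=14: L0/L1/L2 = -/FG/B → run F
t=15: L0/L1/L2 = -/FG/B → run F
t=16: L0/L1/L2 = -/FG/B → run F
t=17: L0/L1/L2 = -/FG/B → run F
t=18: L0/L1/L2 = -/G/BF → run G
t=19: L0/L1/L2 = -/G/BF → run G
t=20: L0/L1/L2 = -/G/BF → run G
t=21: L0/L1/L2 = -/-/BF → run B
t=22: L0/L1/L2 = -/-/BF → run B
t=23: L0/L1/L2 = -/-/F → run F
t=24: L0/L1/L2 = -/-/F → run F
t=25: (idle)
t=26: (idle)
t=27: (idle)
t=28: (idle)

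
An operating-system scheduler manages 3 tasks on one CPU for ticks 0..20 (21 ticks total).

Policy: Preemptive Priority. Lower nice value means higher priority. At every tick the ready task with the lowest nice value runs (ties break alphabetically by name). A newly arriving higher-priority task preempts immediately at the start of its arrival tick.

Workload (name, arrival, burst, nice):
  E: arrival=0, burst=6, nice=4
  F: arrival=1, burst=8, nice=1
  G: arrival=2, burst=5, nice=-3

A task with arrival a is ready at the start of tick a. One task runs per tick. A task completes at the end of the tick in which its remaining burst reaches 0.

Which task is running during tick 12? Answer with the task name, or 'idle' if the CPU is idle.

running at tick 12 = F

t=0: ready={E} → run E
t=1: ready={E,F} → run F
t=2: ready={E,F,G} → run G
t=3: ready={E,F,G} → run G
t=4: ready={E,F,G} → run G
t=5: ready={E,F,G} → run G
t=6: ready={E,F,G} → run G
t=7: ready={E,F} → run F
t=8: ready={E,F} → run F
t=9: ready={E,F} → run F
t=10: ready={E,F} → run F
t=11: ready={E,F} → run F
t=12: ready={E,F} → run F
t=13: ready={E,F} → run F
t=14: ready={E} → run E
t=15: ready={E} → run E
t=16: ready={E} → run E
t=17: ready={E} → run E
t=18: ready={E} → run E
t=19: (idle)
t=20: (idle)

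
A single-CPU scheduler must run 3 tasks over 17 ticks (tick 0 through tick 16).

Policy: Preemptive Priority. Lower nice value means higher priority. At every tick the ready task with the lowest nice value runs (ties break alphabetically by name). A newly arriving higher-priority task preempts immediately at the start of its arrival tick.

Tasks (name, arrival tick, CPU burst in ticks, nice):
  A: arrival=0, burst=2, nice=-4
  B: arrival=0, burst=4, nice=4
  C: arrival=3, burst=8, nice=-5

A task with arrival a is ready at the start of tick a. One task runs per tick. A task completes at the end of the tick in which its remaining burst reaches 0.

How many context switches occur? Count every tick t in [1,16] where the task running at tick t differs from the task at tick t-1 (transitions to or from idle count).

context switches = 4

t=0: ready={A,B} → run A
t=1: ready={A,B} → run A
t=2: ready={B} → run B
t=3: ready={B,C} → run C
t=4: ready={B,C} → run C
t=5: ready={B,C} → run C
t=6: ready={B,C} → run C
t=7: ready={B,C} → run C
t=8: ready={B,C} → run C
t=9: ready={B,C} → run C
t=10: ready={B,C} → run C
t=11: ready={B} → run B
t=12: ready={B} → run B
t=13: ready={B} → run B
t=14: (idle)
t=15: (idle)
t=16: (idle)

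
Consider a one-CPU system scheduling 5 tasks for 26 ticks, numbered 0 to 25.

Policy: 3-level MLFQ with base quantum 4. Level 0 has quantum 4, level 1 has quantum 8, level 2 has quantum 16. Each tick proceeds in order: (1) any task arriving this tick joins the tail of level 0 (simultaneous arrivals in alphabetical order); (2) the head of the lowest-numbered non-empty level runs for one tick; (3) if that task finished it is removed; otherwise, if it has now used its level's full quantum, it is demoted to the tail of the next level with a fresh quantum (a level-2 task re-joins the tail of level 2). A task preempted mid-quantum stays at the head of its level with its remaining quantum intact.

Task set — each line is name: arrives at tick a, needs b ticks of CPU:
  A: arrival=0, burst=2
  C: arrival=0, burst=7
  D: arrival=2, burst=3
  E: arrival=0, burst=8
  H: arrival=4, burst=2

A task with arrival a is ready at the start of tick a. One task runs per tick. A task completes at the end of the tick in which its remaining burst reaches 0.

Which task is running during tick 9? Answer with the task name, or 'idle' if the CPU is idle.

running at tick 9 = E

t=0: L0/L1/L2 = ACE/-/- → run A
t=1: L0/L1/L2 = ACE/-/- → run A
t=2: L0/L1/L2 = CED/-/- → run C
t=3: L0/L1/L2 = CED/-/- → run C
t=4: L0/L1/L2 = CEDH/-/- → run C
t=5: L0/L1/L2 = CEDH/-/- → run C
t=6: L0/L1/L2 = EDH/C/- → run E
t=7: L0/L1/L2 = EDH/C/- → run E
t=8: L0/L1/L2 = EDH/C/- → run E
t=9: L0/L1/L2 = EDH/C/- → run E
t=10: L0/L1/L2 = DH/CE/- → run D
t=11: L0/L1/L2 = DH/CE/- → run D
t=12: L0/L1/L2 = DH/CE/- → run D
t=13: L0/L1/L2 = H/CE/- → run H
t=14: L0/L1/L2 = H/CE/- → run H
t=15: L0/L1/L2 = -/CE/- → run C
t=16: L0/L1/L2 = -/CE/- → run C
t=17: L0/L1/L2 = -/CE/- → run C
t=18: L0/L1/L2 = -/E/- → run E
t=19: L0/L1/L2 = -/E/- → run E
t=20: L0/L1/L2 = -/E/- → run E
t=21: L0/L1/L2 = -/E/- → run E
t=22: (idle)
t=23: (idle)
t=24: (idle)
t=25: (idle)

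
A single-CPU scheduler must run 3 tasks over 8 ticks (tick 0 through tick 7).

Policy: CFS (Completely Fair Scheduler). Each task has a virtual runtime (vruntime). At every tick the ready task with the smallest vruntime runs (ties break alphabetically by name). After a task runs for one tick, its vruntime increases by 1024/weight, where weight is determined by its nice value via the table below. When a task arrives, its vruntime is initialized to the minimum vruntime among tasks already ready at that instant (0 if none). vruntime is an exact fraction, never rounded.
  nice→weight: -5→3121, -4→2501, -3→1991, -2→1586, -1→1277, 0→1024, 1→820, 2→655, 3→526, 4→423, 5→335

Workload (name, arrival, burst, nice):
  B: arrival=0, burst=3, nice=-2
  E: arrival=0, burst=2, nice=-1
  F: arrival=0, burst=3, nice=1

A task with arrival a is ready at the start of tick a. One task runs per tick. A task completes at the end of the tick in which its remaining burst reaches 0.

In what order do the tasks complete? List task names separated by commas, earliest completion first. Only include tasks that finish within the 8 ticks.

t=0: vr[B=0 E=0 F=0] → run B
t=1: vr[B=512/793 E=0 F=0] → run E
t=2: vr[B=512/793 E=1024/1277 F=0] → run F
t=3: vr[B=512/793 E=1024/1277 F=256/205] → run B
t=4: vr[B=1024/793 E=1024/1277 F=256/205] → run E
t=5: vr[B=1024/793 F=256/205] → run F
t=6: vr[B=1024/793 F=512/205] → run B
t=7: vr[F=512/205] → run F

completion order = E, B, F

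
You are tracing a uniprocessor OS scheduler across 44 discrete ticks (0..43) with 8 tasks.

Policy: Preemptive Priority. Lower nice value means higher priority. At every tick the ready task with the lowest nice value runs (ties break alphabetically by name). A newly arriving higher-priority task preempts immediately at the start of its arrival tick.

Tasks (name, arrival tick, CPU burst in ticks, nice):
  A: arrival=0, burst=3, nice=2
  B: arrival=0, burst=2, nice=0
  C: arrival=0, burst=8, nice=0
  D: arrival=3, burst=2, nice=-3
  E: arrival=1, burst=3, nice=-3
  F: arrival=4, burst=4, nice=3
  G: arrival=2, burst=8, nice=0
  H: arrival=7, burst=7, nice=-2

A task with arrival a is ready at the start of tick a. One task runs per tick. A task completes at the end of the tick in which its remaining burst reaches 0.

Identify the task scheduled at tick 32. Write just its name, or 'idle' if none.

running at tick 32 = A

t=0: ready={A,B,C} → run B
t=1: ready={A,B,C,E} → run E
t=2: ready={A,B,C,E,G} → run E
t=3: ready={A,B,C,D,E,G} → run D
t=4: ready={A,B,C,D,E,F,G} → run D
t=5: ready={A,B,C,E,F,G} → run E
t=6: ready={A,B,C,F,G} → run B
t=7: ready={A,C,F,G,H} → run H
t=8: ready={A,C,F,G,H} → run H
t=9: ready={A,C,F,G,H} → run H
t=10: ready={A,C,F,G,H} → run H
t=11: ready={A,C,F,G,H} → run H
t=12: ready={A,C,F,G,H} → run H
t=13: ready={A,C,F,G,H} → run H
t=14: ready={A,C,F,G} → run C
t=15: ready={A,C,F,G} → run C
t=16: ready={A,C,F,G} → run C
t=17: ready={A,C,F,G} → run C
t=18: ready={A,C,F,G} → run C
t=19: ready={A,C,F,G} → run C
t=20: ready={A,C,F,G} → run C
t=21: ready={A,C,F,G} → run C
t=22: ready={A,F,G} → run G
t=23: ready={A,F,G} → run G
t=24: ready={A,F,G} → run G
t=25: ready={A,F,G} → run G
t=26: ready={A,F,G} → run G
t=27: ready={A,F,G} → run G
t=28: ready={A,F,G} → run G
t=29: ready={A,F,G} → run G
t=30: ready={A,F} → run A
t=31: ready={A,F} → run A
t=32: ready={A,F} → run A
t=33: ready={F} → run F
t=34: ready={F} → run F
t=35: ready={F} → run F
t=36: ready={F} → run F
t=37: (idle)
t=38: (idle)
t=39: (idle)
t=40: (idle)
t=41: (idle)
t=42: (idle)
t=43: (idle)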